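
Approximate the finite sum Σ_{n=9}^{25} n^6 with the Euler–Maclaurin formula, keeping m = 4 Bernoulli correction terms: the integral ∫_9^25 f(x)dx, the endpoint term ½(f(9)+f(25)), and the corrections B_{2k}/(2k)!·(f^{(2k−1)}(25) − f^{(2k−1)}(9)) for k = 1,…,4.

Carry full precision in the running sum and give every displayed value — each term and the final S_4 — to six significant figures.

S_4 ≈ 9.98434e+08

∫_9^25 x^6 dx evaluates to 8.71248e+08.
Endpoint term: (f(9) + f(25))/2 = (531441 + 2.44141e+08)/2 = 1.22336e+08.
So far: 9.93584e+08.
Order-1 term: 1/12 · (5.85938e+07 − 354294) = 4.85329e+06.
Partial sum through k=1: 9.98437e+08.
Order-2 term: −1/720 · (1.87500e+06 − 87480.0) = -2482.67.
Partial sum through k=2: 9.98434e+08.
Order-3 term: 1/30240 · (18000.0 − 6480.00) = 0.380952.
Partial sum through k=3: 9.98434e+08.
Order-4 term: −1/1209600 · (0.00000 − 0.00000) = 0.00000.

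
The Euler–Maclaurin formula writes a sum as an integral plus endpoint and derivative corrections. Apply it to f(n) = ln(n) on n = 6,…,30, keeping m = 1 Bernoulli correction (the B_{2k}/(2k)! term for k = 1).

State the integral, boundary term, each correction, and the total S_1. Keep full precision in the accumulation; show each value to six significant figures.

S_1 ≈ 69.8707

The integral term ∫_6^30 ln(x) dx = 67.2854.
Endpoint term: (f(6) + f(30))/2 = (1.79176 + 3.40120)/2 = 2.59648.
Integral + boundary = 69.8818.
Order-1 term: 1/12 · (0.0333333 − 0.166667) = -0.0111111.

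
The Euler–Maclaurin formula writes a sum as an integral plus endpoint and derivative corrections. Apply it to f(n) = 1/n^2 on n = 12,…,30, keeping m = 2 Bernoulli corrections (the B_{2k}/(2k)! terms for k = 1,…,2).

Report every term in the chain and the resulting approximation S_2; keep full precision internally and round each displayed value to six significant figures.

S_2 ≈ 0.0541179

The integral term ∫_12^30 1/x^2 dx = 0.0500000.
Endpoint term: (f(12) + f(30))/2 = (0.00694444 + 0.00111111)/2 = 0.00402778.
Running total after boundary: 0.0540278.
k=1: B_{2}/(2)! × [f^{(1)}(30) − f^{(1)}(12)] = 1/12 × (-7.40741e-05 − (-0.00115741)) = 9.02778e-05.
Running total after k=1: 0.0541181.
k=2: B_{4}/(4)! × [f^{(3)}(30) − f^{(3)}(12)] = −1/720 × (-9.87654e-07 − (-9.64506e-05)) = -1.32587e-07.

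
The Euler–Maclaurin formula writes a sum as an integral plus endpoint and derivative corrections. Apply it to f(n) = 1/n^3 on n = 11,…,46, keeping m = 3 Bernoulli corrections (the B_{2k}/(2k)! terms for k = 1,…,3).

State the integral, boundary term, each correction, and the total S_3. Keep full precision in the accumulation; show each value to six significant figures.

S_3 ≈ 0.00429370

∫_11^46 1/x^3 dx evaluates to 0.00389594.
Boundary: ½(f(11) + f(46)) = ½(0.000751315 + 1.02737e-05) = 0.000380794.
Integral + boundary = 0.00427673.
Correction k=1: B_{2}/2! · (f^{(1)}(46) − f^{(1)}(11)) = 1/12 · (-6.70023e-07 − (-0.000204904)) = 1.70195e-05.
Partial sum through k=1: 0.00429375.
Correction k=2: B_{4}/4! · (f^{(3)}(46) − f^{(3)}(11)) = −1/720 · (-6.33292e-09 − (-3.38684e-05)) = -4.70307e-08.
Partial sum through k=2: 0.00429370.
Correction k=3: B_{6}/6! · (f^{(5)}(46) − f^{(5)}(11)) = 1/30240 · (-1.25701e-10 − (-1.17560e-05)) = 3.88752e-10.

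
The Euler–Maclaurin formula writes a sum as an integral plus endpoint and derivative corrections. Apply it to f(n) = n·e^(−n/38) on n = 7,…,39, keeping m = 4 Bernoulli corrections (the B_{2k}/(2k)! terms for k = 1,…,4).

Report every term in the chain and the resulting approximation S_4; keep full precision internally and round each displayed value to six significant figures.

S_4 ≈ 383.694

The integral term ∫_7^39 x·e^(−x/38) dx = 373.853.
Endpoint term: (f(7) + f(39))/2 = (5.82232 + 13.9747)/2 = 9.89849.
So far: 383.751.
k=1: B_{2}/(2)! × [f^{(1)}(39) − f^{(1)}(7)] = 1/12 × (-0.00942960 − 0.678542) = -0.0573309.
Partial sum through k=1: 383.694.
k=2: B_{4}/(4)! × [f^{(3)}(39) − f^{(3)}(7)] = −1/720 × (0.000489764 − 0.00162193) = 1.57245e-06.
Partial sum through k=2: 383.694.
k=3: B_{6}/(6)! × [f^{(5)}(39) − f^{(5)}(7)] = 1/30240 × (6.82866e-07 − 1.92102e-06) = -4.09442e-11.
Partial sum through k=3: 383.694.
k=4: B_{8}/(8)! × [f^{(7)}(39) − f^{(7)}(7)] = −1/1209600 × (7.10915e-10 − 1.88284e-09) = 9.68852e-16.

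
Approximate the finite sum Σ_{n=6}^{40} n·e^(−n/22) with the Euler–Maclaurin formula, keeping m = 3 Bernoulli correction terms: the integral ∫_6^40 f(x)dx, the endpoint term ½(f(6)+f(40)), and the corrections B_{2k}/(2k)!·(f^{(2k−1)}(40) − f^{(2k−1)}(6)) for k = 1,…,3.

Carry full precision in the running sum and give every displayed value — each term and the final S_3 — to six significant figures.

S_3 ≈ 253.029

The integral term ∫_6^40 x·e^(−x/22) dx = 247.556.
Endpoint term: (f(6) + f(40))/2 = (4.56780 + 6.49282)/2 = 5.53031.
So far: 253.086.
Order-1 term: 1/12 · (-0.132808 − 0.553673) = -0.0572067.
Running total after k=1: 253.029.
Order-2 term: −1/720 · (0.000396350 − 0.00428982) = 5.40760e-06.
Running total after k=2: 253.029.
Order-3 term: 1/30240 · (2.20474e-06 − 1.53630e-05) = -4.35127e-10.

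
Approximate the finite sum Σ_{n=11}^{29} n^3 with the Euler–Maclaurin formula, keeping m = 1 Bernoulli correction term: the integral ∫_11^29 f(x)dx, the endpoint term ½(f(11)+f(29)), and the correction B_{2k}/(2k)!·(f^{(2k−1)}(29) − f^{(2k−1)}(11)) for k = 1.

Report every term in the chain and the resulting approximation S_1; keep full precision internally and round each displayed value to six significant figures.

Integral: ∫_11^29 x^3 dx = 173160.
Endpoint term: (f(11) + f(29))/2 = (1331.00 + 24389.0)/2 = 12860.0.
Integral + boundary = 186020.
Order-1 term: 1/12 · (2523.00 − 363.000) = 180.000.

S_1 ≈ 186200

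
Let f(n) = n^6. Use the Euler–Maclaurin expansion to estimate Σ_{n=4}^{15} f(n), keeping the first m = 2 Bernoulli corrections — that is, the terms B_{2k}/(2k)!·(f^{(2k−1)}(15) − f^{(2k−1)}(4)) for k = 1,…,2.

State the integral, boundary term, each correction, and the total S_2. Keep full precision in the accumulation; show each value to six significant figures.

Integral: ∫_4^15 x^6 dx = 2.44061e+07.
Boundary: ½(f(4) + f(15)) = ½(4096.00 + 1.13906e+07) = 5.69736e+06.
Running total after boundary: 3.01035e+07.
Correction k=1: B_{2}/2! · (f^{(1)}(15) − f^{(1)}(4)) = 1/12 · (4.55625e+06 − 6144.00) = 379176.
Running total after k=1: 3.04827e+07.
Correction k=2: B_{4}/4! · (f^{(3)}(15) − f^{(3)}(4)) = −1/720 · (405000 − 7680.00) = -551.833.

S_2 ≈ 3.04821e+07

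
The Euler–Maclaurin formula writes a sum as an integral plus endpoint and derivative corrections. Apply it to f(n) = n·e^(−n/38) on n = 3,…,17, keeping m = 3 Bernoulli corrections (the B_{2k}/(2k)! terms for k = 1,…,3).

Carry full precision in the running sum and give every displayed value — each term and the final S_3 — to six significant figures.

S_3 ≈ 110.354

The integral term ∫_3^17 x·e^(−x/38) dx = 103.576.
Endpoint term: (f(3) + f(17))/2 = (2.77227 + 10.8682)/2 = 6.82025.
Running total after boundary: 110.396.
Order-1 term: 1/12 · (0.353302 − 0.851134) = -0.0414860.
Partial sum through k=1: 110.354.
Order-2 term: −1/720 · (0.00113014 − 0.00186933) = 1.02666e-06.
Partial sum through k=2: 110.354.
Order-3 term: 1/30240 · (1.39585e-06 − 2.18091e-06) = -2.59609e-11.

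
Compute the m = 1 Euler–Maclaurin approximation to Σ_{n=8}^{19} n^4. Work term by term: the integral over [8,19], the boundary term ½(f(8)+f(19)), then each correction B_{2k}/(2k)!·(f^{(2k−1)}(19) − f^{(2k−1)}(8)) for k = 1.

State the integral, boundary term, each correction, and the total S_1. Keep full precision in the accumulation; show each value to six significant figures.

∫_8^19 x^4 dx evaluates to 488666.
Endpoint term: (f(8) + f(19))/2 = (4096.00 + 130321)/2 = 67208.5.
Running total after boundary: 555875.
k=1: B_{2}/(2)! × [f^{(1)}(19) − f^{(1)}(8)] = 1/12 × (27436.0 − 2048.00) = 2115.67.

S_1 ≈ 557990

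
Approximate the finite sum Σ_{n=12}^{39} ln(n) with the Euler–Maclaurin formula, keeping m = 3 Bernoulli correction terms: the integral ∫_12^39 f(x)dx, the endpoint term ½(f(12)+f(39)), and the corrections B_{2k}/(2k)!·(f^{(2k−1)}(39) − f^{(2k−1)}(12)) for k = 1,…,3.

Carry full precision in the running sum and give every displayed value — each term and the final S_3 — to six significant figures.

S_3 ≈ 89.1295

The integral term ∫_12^39 ln(x) dx = 86.0600.
Endpoint term: (f(12) + f(39))/2 = (2.48491 + 3.66356)/2 = 3.07423.
Running total after boundary: 89.1343.
Order-1 term: 1/12 · (0.0256410 − 0.0833333) = -0.00480769.
Partial sum through k=1: 89.1295.
Order-2 term: −1/720 · (3.37160e-05 − 0.00115741) = 1.56068e-06.
Partial sum through k=2: 89.1295.
Order-3 term: 1/30240 · (2.66004e-07 − 9.64506e-05) = -3.18071e-09.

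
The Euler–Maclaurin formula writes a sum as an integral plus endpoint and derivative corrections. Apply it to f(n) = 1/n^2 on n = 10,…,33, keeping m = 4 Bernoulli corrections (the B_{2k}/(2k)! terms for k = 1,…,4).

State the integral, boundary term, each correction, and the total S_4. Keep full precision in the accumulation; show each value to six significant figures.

∫_10^33 1/x^2 dx evaluates to 0.0696970.
Endpoint term: (f(10) + f(33))/2 = (0.0100000 + 0.000918274)/2 = 0.00545914.
Integral + boundary = 0.0751561.
Correction k=1: B_{2}/2! · (f^{(1)}(33) − f^{(1)}(10)) = 1/12 · (-5.56529e-05 − (-0.00200000)) = 0.000162029.
Partial sum through k=1: 0.0753181.
Correction k=2: B_{4}/4! · (f^{(3)}(33) − f^{(3)}(10)) = −1/720 · (-6.13256e-07 − (-0.000240000)) = -3.32482e-07.
Partial sum through k=2: 0.0753178.
Correction k=3: B_{6}/6! · (f^{(5)}(33) − f^{(5)}(10)) = 1/30240 · (-1.68941e-08 − (-7.20000e-05)) = 2.38039e-09.
Partial sum through k=3: 0.0753178.
Correction k=4: B_{8}/8! · (f^{(7)}(33) − f^{(7)}(10)) = −1/1209600 · (-8.68750e-10 − (-4.03200e-05)) = -3.33326e-11.

S_4 ≈ 0.0753178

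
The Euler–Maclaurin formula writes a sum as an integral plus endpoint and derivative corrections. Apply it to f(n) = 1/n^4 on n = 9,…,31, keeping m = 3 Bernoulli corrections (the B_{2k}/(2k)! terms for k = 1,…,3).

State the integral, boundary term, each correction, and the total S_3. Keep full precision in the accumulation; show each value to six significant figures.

S_3 ≈ 0.000528407

∫_9^31 1/x^4 dx evaluates to 0.000446058.
Endpoint term: (f(9) + f(31))/2 = (0.000152416 + 1.08281e-06)/2 = 7.67493e-05.
So far: 0.000522808.
k=1: B_{2}/(2)! × [f^{(1)}(31) − f^{(1)}(9)] = 1/12 × (-1.39718e-07 − (-6.77404e-05)) = 5.63339e-06.
Partial sum through k=1: 0.000528441.
k=2: B_{4}/(4)! × [f^{(3)}(31) − f^{(3)}(9)] = −1/720 × (-4.36164e-09 − (-2.50890e-05)) = -3.48398e-08.
Partial sum through k=2: 0.000528406.
k=3: B_{6}/(6)! × [f^{(5)}(31) − f^{(5)}(9)] = 1/30240 × (-2.54164e-10 − (-1.73455e-05)) = 5.73586e-10.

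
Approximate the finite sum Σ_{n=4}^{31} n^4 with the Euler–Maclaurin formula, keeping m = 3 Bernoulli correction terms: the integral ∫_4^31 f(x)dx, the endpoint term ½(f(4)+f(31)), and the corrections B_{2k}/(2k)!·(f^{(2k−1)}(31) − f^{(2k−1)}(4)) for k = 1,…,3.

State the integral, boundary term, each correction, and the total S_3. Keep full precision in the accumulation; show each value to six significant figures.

∫_4^31 x^4 dx evaluates to 5.72563e+06.
Endpoint term: (f(4) + f(31))/2 = (256.000 + 923521)/2 = 461888.
Running total after boundary: 6.18751e+06.
k=1: B_{2}/(2)! × [f^{(1)}(31) − f^{(1)}(4)] = 1/12 × (119164 − 256.000) = 9909.00.
Running total after k=1: 6.19742e+06.
k=2: B_{4}/(4)! × [f^{(3)}(31) − f^{(3)}(4)] = −1/720 × (744.000 − 96.0000) = -0.900000.
Running total after k=2: 6.19742e+06.
k=3: B_{6}/(6)! × [f^{(5)}(31) − f^{(5)}(4)] = 1/30240 × (0.00000 − 0.00000) = 0.00000.

S_3 ≈ 6.19742e+06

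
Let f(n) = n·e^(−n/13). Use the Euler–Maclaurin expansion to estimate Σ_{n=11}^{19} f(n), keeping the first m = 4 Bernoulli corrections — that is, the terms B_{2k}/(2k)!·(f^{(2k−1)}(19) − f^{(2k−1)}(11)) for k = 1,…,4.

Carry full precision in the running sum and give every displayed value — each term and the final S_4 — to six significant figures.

S_4 ≈ 41.9539

The integral term ∫_11^19 x·e^(−x/13) dx = 37.4056.
Endpoint term: (f(11) + f(19))/2 = (4.71968 + 4.40571)/2 = 4.56269.
Running total after boundary: 41.9683.
k=1: B_{2}/(2)! × [f^{(1)}(19) − f^{(1)}(11)] = 1/12 × (-0.107021 − 0.0660095) = -0.0144192.
Partial sum through k=1: 41.9538.
k=2: B_{4}/(4)! × [f^{(3)}(19) − f^{(3)}(11)] = −1/720 × (0.00211087 − 0.00546825) = 4.66302e-06.
Partial sum through k=2: 41.9539.
k=3: B_{6}/(6)! × [f^{(5)}(19) − f^{(5)}(11)] = 1/30240 × (2.87278e-05 − 6.24018e-05) = -1.11356e-09.
Partial sum through k=3: 41.9539.
k=4: B_{8}/(8)! × [f^{(7)}(19) − f^{(7)}(11)] = −1/1209600 × (2.66067e-07 − 5.47024e-07) = 2.32273e-13.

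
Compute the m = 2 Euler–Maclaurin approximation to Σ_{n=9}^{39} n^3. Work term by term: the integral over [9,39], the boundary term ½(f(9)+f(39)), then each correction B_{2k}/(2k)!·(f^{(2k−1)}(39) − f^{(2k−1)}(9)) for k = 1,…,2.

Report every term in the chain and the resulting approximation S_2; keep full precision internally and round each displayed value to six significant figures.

S_2 ≈ 607104

The integral term ∫_9^39 x^3 dx = 576720.
Boundary: ½(f(9) + f(39)) = ½(729.000 + 59319.0) = 30024.0.
Integral + boundary = 606744.
k=1: B_{2}/(2)! × [f^{(1)}(39) − f^{(1)}(9)] = 1/12 × (4563.00 − 243.000) = 360.000.
Running total after k=1: 607104.
k=2: B_{4}/(4)! × [f^{(3)}(39) − f^{(3)}(9)] = −1/720 × (6.00000 − 6.00000) = 0.00000.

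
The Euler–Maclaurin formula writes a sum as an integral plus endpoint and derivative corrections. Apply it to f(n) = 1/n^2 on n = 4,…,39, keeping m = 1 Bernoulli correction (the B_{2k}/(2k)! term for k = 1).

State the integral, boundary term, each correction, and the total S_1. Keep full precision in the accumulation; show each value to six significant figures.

S_1 ≈ 0.258539

Integral: ∫_4^39 1/x^2 dx = 0.224359.
Endpoint term: (f(4) + f(39))/2 = (0.0625000 + 0.000657462)/2 = 0.0315787.
Integral + boundary = 0.255938.
k=1: B_{2}/(2)! × [f^{(1)}(39) − f^{(1)}(4)] = 1/12 × (-3.37160e-05 − (-0.0312500)) = 0.00260136.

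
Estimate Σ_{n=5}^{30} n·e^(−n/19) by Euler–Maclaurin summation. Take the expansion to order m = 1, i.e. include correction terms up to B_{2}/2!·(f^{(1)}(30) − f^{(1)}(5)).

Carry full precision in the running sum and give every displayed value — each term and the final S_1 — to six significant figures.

The integral term ∫_5^30 x·e^(−x/19) dx = 158.526.
Endpoint term: (f(5) + f(30))/2 = (3.84310 + 6.18576)/2 = 5.01443.
Integral + boundary = 163.541.
Correction k=1: B_{2}/2! · (f^{(1)}(30) − f^{(1)}(5)) = 1/12 · (-0.119374 − 0.566352) = -0.0571439.

S_1 ≈ 163.483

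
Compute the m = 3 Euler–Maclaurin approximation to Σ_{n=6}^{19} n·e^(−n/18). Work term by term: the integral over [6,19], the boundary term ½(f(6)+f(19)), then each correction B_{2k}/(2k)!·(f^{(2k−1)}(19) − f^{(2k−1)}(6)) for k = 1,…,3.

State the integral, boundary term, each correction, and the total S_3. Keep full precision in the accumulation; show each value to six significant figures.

∫_6^19 x·e^(−x/18) dx evaluates to 77.7742.
Boundary: ½(f(6) + f(19)) = ½(4.29919 + 6.61198) = 5.45558.
Integral + boundary = 83.2297.
k=1: B_{2}/(2)! × [f^{(1)}(19) − f^{(1)}(6)] = 1/12 × (-0.0193333 − 0.477688) = -0.0414184.
Partial sum through k=1: 83.1883.
k=2: B_{4}/(4)! × [f^{(3)}(19) − f^{(3)}(6)] = −1/720 × (0.00208847 − 0.00589738) = 5.29015e-06.
Partial sum through k=2: 83.1883.
k=3: B_{6}/(6)! × [f^{(5)}(19) − f^{(5)}(6)] = 1/30240 × (1.30760e-05 − 3.18531e-05) = -6.20937e-10.

S_3 ≈ 83.1883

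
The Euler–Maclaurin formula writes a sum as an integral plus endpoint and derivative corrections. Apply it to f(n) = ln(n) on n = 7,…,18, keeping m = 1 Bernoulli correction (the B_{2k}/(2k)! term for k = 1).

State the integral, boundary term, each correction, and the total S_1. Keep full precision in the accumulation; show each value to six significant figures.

∫_7^18 ln(x) dx evaluates to 27.4053.
Boundary: ½(f(7) + f(18)) = ½(1.94591 + 2.89037) = 2.41814.
Running total after boundary: 29.8235.
Order-1 term: 1/12 · (0.0555556 − 0.142857) = -0.00727513.

S_1 ≈ 29.8162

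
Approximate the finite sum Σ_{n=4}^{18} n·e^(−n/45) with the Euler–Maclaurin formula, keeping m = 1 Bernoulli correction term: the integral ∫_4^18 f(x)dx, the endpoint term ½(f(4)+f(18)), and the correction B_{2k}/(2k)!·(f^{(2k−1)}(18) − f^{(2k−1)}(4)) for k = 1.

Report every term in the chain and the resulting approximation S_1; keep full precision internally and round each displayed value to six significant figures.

Integral: ∫_4^18 x·e^(−x/45) dx = 117.101.
½[f(4) + f(18)] = ½[3.65979 + 12.0658] = 7.86277.
So far: 124.964.
Order-1 term: 1/12 · (0.402192 − 0.833619) = -0.0359522.

S_1 ≈ 124.928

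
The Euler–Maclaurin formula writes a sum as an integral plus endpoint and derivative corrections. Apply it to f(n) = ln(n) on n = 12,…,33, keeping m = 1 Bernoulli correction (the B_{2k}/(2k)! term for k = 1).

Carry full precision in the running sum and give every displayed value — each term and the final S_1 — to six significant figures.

The integral term ∫_12^33 ln(x) dx = 64.5659.
Boundary: ½(f(12) + f(33)) = ½(2.48491 + 3.49651) = 2.99071.
Running total after boundary: 67.5566.
Correction k=1: B_{2}/2! · (f^{(1)}(33) − f^{(1)}(12)) = 1/12 · (0.0303030 − 0.0833333) = -0.00441919.

S_1 ≈ 67.5522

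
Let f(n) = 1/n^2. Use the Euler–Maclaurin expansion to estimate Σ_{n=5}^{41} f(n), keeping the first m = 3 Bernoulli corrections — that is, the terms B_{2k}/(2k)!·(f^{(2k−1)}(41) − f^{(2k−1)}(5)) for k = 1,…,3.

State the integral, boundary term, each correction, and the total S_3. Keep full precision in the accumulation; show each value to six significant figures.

S_3 ≈ 0.197228

The integral term ∫_5^41 1/x^2 dx = 0.175610.
Boundary: ½(f(5) + f(41)) = ½(0.0400000 + 0.000594884) = 0.0202974.
Integral + boundary = 0.195907.
Correction k=1: B_{2}/2! · (f^{(1)}(41) − f^{(1)}(5)) = 1/12 · (-2.90187e-05 − (-0.0160000)) = 0.00133092.
Running total after k=1: 0.197238.
Correction k=2: B_{4}/4! · (f^{(3)}(41) − f^{(3)}(5)) = −1/720 · (-2.07153e-07 − (-0.00768000)) = -1.06664e-05.
Running total after k=2: 0.197227.
Correction k=3: B_{6}/6! · (f^{(5)}(41) − f^{(5)}(5)) = 1/30240 · (-3.69697e-09 − (-0.00921600)) = 3.04762e-07.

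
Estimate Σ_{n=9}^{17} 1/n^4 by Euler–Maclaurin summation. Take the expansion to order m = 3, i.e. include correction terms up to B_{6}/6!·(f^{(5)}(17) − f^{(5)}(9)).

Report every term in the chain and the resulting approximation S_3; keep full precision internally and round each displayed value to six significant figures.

S_3 ≈ 0.000476971

Integral: ∫_9^17 1/x^4 dx = 0.000389400.
Endpoint term: (f(9) + f(17))/2 = (0.000152416 + 1.19730e-05)/2 = 8.21944e-05.
So far: 0.000471595.
k=1: B_{2}/(2)! × [f^{(1)}(17) − f^{(1)}(9)] = 1/12 × (-2.81719e-06 − (-6.77404e-05)) = 5.41026e-06.
Running total after k=1: 0.000477005.
k=2: B_{4}/(4)! × [f^{(3)}(17) − f^{(3)}(9)] = −1/720 × (-2.92441e-07 − (-2.50890e-05)) = -3.44397e-08.
Running total after k=2: 0.000476970.
k=3: B_{6}/(6)! × [f^{(5)}(17) − f^{(5)}(9)] = 1/30240 × (-5.66668e-08 − (-1.73455e-05)) = 5.71720e-10.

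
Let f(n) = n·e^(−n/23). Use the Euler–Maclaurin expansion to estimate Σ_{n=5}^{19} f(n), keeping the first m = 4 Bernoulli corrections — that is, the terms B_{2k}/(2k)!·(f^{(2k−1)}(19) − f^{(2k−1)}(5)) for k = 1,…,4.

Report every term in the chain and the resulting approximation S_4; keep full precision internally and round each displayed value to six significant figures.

S_4 ≈ 101.421

Integral: ∫_5^19 x·e^(−x/23) dx = 95.2970.
½[f(5) + f(19)] = ½[4.02308 + 8.31742] = 6.17025.
Integral + boundary = 101.467.
Order-1 term: 1/12 · (0.0761320 − 0.629699) = -0.0461306.
Running total after k=1: 101.421.
Order-2 term: −1/720 · (0.00179896 − 0.00423238) = 3.37975e-06.
Running total after k=2: 101.421.
Order-3 term: 1/30240 · (6.52931e-06 − 1.37512e-05) = -2.38820e-10.
Running total after k=3: 101.421.
Order-4 term: −1/1209600 · (1.82570e-08 − 3.68653e-08) = 1.53839e-14.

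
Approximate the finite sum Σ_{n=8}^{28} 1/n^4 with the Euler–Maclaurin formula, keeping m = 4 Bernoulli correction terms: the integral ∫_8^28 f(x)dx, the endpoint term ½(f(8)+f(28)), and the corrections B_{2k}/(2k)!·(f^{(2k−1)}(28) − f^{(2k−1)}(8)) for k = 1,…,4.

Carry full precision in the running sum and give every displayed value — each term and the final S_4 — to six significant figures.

S_4 ≈ 0.000768816

∫_8^28 1/x^4 dx evaluates to 0.000635857.
Boundary: ½(f(8) + f(28)) = ½(0.000244141 + 1.62693e-06) = 0.000122884.
Integral + boundary = 0.000758741.
k=1: B_{2}/(2)! × [f^{(1)}(28) − f^{(1)}(8)] = 1/12 × (-2.32418e-07 − (-0.000122070)) = 1.01532e-05.
After k=1: 0.000768894.
k=2: B_{4}/(4)! × [f^{(3)}(28) − f^{(3)}(8)] = −1/720 × (-8.89355e-09 − (-5.72205e-05)) = -7.94605e-08.
After k=2: 0.000768814.
k=3: B_{6}/(6)! × [f^{(5)}(28) − f^{(5)}(8)] = 1/30240 × (-6.35253e-10 − (-5.00679e-05)) = 1.65566e-09.
After k=3: 0.000768816.
k=4: B_{8}/(8)! × [f^{(7)}(28) − f^{(7)}(8)] = −1/1209600 × (-7.29245e-11 − (-7.04080e-05)) = -5.82076e-11.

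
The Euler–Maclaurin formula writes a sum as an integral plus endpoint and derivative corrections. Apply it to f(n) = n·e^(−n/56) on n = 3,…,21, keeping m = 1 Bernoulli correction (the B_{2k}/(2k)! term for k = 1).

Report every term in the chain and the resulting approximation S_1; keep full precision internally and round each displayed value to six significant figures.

S_1 ≈ 176.665

The integral term ∫_3^21 x·e^(−x/56) dx = 168.066.
½[f(3) + f(21)] = ½[2.84351 + 14.4331] = 8.63829.
So far: 176.704.
k=1: B_{2}/(2)! × [f^{(1)}(21) − f^{(1)}(3)] = 1/12 × (0.429556 − 0.897061) = -0.0389588.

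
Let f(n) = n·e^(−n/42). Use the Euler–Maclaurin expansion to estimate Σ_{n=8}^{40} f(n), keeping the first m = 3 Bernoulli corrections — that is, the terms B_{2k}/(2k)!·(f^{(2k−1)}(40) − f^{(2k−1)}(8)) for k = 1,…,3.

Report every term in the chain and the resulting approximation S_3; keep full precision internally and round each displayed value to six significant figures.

S_3 ≈ 417.987

Integral: ∫_8^40 x·e^(−x/42) dx = 407.019.
½[f(8) + f(40)] = ½[6.61252 + 15.4329] = 11.0227.
Running total after boundary: 418.042.
k=1: B_{2}/(2)! × [f^{(1)}(40) − f^{(1)}(8)] = 1/12 × (0.0183724 − 0.669124) = -0.0542293.
Partial sum through k=1: 417.987.
k=2: B_{4}/(4)! × [f^{(3)}(40) − f^{(3)}(8)] = −1/720 × (0.000447854 − 0.00131647) = 1.20641e-06.
Partial sum through k=2: 417.987.
k=3: B_{6}/(6)! × [f^{(5)}(40) − f^{(5)}(8)] = 1/30240 × (5.01867e-07 − 1.27756e-06) = -2.56513e-11.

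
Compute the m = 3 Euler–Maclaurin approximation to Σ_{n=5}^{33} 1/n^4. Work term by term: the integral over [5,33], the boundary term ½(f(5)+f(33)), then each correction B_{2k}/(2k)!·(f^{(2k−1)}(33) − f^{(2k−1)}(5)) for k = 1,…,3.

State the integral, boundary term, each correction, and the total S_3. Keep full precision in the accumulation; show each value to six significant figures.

Integral: ∫_5^33 1/x^4 dx = 0.00265739.
Boundary: ½(f(5) + f(33)) = ½(0.00160000 + 8.43226e-07) = 0.000800422.
Running total after boundary: 0.00345781.
Correction k=1: B_{2}/2! · (f^{(1)}(33) − f^{(1)}(5)) = 1/12 · (-1.02209e-07 − (-0.00128000)) = 0.000106658.
Running total after k=1: 0.00356447.
Correction k=2: B_{4}/4! · (f^{(3)}(33) − f^{(3)}(5)) = −1/720 · (-2.81568e-09 − (-0.00153600)) = -2.13333e-06.
Running total after k=2: 0.00356234.
Correction k=3: B_{6}/6! · (f^{(5)}(33) − f^{(5)}(5)) = 1/30240 · (-1.44792e-10 − (-0.00344064)) = 1.13778e-07.

S_3 ≈ 0.00356245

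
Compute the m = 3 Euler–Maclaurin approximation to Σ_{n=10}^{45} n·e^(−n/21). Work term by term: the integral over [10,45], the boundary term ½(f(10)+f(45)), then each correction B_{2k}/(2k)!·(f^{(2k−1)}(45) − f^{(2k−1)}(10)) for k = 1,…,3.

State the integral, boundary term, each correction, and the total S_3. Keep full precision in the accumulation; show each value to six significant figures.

S_3 ≈ 247.468

∫_10^45 x·e^(−x/21) dx evaluates to 241.761.
Endpoint term: (f(10) + f(45))/2 = (6.21145 + 5.27936)/2 = 5.74541.
Integral + boundary = 247.507.
Order-1 term: 1/12 · (-0.134079 − 0.325362) = -0.0382867.
Partial sum through k=1: 247.468.
Order-2 term: −1/720 · (0.000228026 − 0.00355477) = 4.62047e-06.
Partial sum through k=2: 247.468.
Order-3 term: 1/30240 · (1.72355e-06 − 1.44484e-05) = -4.20796e-10.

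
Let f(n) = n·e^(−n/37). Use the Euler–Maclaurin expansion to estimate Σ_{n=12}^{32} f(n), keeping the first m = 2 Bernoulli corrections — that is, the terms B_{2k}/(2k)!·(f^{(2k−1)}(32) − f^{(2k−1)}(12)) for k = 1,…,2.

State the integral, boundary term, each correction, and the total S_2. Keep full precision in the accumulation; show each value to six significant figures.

∫_12^32 x·e^(−x/37) dx evaluates to 235.738.
½[f(12) + f(32)] = ½[8.67619 + 13.4755] = 11.0758.
Integral + boundary = 246.813.
Correction k=1: B_{2}/2! · (f^{(1)}(32) − f^{(1)}(12)) = 1/12 · (0.0569065 − 0.488524) = -0.0359681.
Running total after k=1: 246.777.
Correction k=2: B_{4}/4! · (f^{(3)}(32) − f^{(3)}(12)) = −1/720 · (0.000656774 − 0.00141312) = 1.05047e-06.

S_2 ≈ 246.777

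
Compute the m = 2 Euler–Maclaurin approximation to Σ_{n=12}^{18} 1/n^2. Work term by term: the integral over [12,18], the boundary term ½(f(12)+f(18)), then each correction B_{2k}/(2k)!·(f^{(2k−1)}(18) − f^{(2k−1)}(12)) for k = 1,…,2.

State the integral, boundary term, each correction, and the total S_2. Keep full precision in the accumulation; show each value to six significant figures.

S_2 ≈ 0.0328610

The integral term ∫_12^18 1/x^2 dx = 0.0277778.
½[f(12) + f(18)] = ½[0.00694444 + 0.00308642] = 0.00501543.
Integral + boundary = 0.0327932.
k=1: B_{2}/(2)! × [f^{(1)}(18) − f^{(1)}(12)] = 1/12 × (-0.000342936 − (-0.00115741)) = 6.78727e-05.
After k=1: 0.0328611.
k=2: B_{4}/(4)! × [f^{(3)}(18) − f^{(3)}(12)] = −1/720 × (-1.27013e-05 − (-9.64506e-05)) = -1.16318e-07.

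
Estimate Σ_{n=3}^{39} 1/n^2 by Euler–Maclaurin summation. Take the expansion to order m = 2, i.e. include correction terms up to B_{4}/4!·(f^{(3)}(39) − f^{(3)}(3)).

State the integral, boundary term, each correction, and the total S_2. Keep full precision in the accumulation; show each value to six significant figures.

S_2 ≈ 0.369609

Integral: ∫_3^39 1/x^2 dx = 0.307692.
Endpoint term: (f(3) + f(39))/2 = (0.111111 + 0.000657462)/2 = 0.0558843.
So far: 0.363577.
Correction k=1: B_{2}/2! · (f^{(1)}(39) − f^{(1)}(3)) = 1/12 · (-3.37160e-05 − (-0.0740741)) = 0.00617003.
After k=1: 0.369747.
Correction k=2: B_{4}/4! · (f^{(3)}(39) − f^{(3)}(3)) = −1/720 · (-2.66004e-07 − (-0.0987654)) = -0.000137174.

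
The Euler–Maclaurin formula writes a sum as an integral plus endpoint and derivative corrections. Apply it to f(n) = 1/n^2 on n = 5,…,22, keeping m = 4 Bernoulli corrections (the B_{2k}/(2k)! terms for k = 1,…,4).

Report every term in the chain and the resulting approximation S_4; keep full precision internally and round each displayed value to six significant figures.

S_4 ≈ 0.176886

The integral term ∫_5^22 1/x^2 dx = 0.154545.
½[f(5) + f(22)] = ½[0.0400000 + 0.00206612] = 0.0210331.
So far: 0.175579.
k=1: B_{2}/(2)! × [f^{(1)}(22) − f^{(1)}(5)] = 1/12 × (-0.000187829 − (-0.0160000)) = 0.00131768.
Partial sum through k=1: 0.176896.
k=2: B_{4}/(4)! × [f^{(3)}(22) − f^{(3)}(5)] = −1/720 × (-4.65691e-06 − (-0.00768000)) = -1.06602e-05.
Partial sum through k=2: 0.176886.
k=3: B_{6}/(6)! × [f^{(5)}(22) − f^{(5)}(5)] = 1/30240 × (-2.88651e-07 − (-0.00921600)) = 3.04752e-07.
Partial sum through k=3: 0.176886.
k=4: B_{8}/(8)! × [f^{(7)}(22) − f^{(7)}(5)] = −1/1209600 × (-3.33977e-08 − (-0.0206438)) = -1.70666e-08.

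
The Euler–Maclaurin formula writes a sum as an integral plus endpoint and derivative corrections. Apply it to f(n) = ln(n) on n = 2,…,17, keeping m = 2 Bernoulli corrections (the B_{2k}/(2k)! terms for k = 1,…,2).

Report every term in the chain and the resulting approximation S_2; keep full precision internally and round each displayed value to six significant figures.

∫_2^17 ln(x) dx evaluates to 31.7783.
Endpoint term: (f(2) + f(17))/2 = (0.693147 + 2.83321)/2 = 1.76318.
Running total after boundary: 33.5415.
Order-1 term: 1/12 · (0.0588235 − 0.500000) = -0.0367647.
Partial sum through k=1: 33.5047.
Order-2 term: −1/720 · (0.000407083 − 0.250000) = 0.000346657.

S_2 ≈ 33.5051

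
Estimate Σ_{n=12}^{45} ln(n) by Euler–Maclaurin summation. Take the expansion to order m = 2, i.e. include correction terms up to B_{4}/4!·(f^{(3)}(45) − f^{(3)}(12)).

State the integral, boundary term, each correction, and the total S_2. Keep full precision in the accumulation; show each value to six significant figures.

S_2 ≈ 111.622

The integral term ∫_12^45 ln(x) dx = 108.481.
Endpoint term: (f(12) + f(45))/2 = (2.48491 + 3.80666)/2 = 3.14578.
Integral + boundary = 111.627.
Order-1 term: 1/12 · (0.0222222 − 0.0833333) = -0.00509259.
After k=1: 111.622.
Order-2 term: −1/720 · (2.19479e-05 − 0.00115741) = 1.57703e-06.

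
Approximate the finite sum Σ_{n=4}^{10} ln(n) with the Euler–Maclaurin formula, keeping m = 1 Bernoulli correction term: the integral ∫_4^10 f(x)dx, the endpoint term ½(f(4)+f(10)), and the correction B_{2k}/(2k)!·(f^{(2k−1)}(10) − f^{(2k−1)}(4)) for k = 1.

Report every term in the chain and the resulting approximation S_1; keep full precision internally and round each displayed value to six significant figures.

Integral: ∫_4^10 ln(x) dx = 11.4807.
½[f(4) + f(10)] = ½[1.38629 + 2.30259] = 1.84444.
Integral + boundary = 13.3251.
Correction k=1: B_{2}/2! · (f^{(1)}(10) − f^{(1)}(4)) = 1/12 · (0.100000 − 0.250000) = -0.0125000.

S_1 ≈ 13.3126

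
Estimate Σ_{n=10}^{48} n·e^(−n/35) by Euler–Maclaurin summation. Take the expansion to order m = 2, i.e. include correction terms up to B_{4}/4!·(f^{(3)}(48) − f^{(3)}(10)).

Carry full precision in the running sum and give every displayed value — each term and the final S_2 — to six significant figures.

S_2 ≈ 456.244

∫_10^48 x·e^(−x/35) dx evaluates to 446.450.
½[f(10) + f(48)] = ½[7.51477 + 12.1797] = 9.84725.
Integral + boundary = 456.297.
k=1: B_{2}/(2)! × [f^{(1)}(48) − f^{(1)}(10)] = 1/12 × (-0.0942478 − 0.536769) = -0.0525848.
After k=1: 456.244.
k=2: B_{4}/(4)! × [f^{(3)}(48) − f^{(3)}(10)] = −1/720 × (0.000337339 − 0.00166508) = 1.84409e-06.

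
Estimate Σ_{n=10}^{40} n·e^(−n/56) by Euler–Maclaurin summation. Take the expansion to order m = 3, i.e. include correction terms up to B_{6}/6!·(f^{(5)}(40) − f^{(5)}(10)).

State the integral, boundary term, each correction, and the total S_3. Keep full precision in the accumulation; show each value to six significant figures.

The integral term ∫_10^40 x·e^(−x/56) dx = 459.796.
½[f(10) + f(40)] = ½[8.36464 + 19.5817] = 13.9732.
Integral + boundary = 473.769.
Correction k=1: B_{2}/2! · (f^{(1)}(40) − f^{(1)}(10)) = 1/12 · (0.139869 − 0.687096) = -0.0456022.
After k=1: 473.724.
Correction k=2: B_{4}/4! · (f^{(3)}(40) − f^{(3)}(10)) = −1/720 · (0.000356809 − 0.000752559) = 5.49653e-07.
After k=2: 473.724.
Correction k=3: B_{6}/6! · (f^{(5)}(40) − f^{(5)}(10)) = 1/30240 · (2.13334e-07 − 4.10082e-07) = -6.50622e-12.

S_3 ≈ 473.724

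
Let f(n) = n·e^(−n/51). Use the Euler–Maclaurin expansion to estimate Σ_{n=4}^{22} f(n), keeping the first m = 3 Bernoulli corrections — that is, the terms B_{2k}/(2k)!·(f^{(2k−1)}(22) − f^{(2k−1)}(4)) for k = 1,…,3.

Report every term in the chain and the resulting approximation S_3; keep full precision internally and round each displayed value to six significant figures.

S_3 ≈ 183.837

The integral term ∫_4^22 x·e^(−x/51) dx = 174.883.
Boundary: ½(f(4) + f(22)) = ½(3.69826 + 14.2916) = 8.99492.
So far: 183.878.
Order-1 term: 1/12 · (0.369390 − 0.852051) = -0.0402217.
After k=1: 183.837.
Order-2 term: −1/720 · (0.000641532 − 0.00103852) = 5.51368e-07.
After k=2: 183.837.
Order-3 term: 1/30240 · (4.38695e-07 − 6.72606e-07) = -7.73515e-12.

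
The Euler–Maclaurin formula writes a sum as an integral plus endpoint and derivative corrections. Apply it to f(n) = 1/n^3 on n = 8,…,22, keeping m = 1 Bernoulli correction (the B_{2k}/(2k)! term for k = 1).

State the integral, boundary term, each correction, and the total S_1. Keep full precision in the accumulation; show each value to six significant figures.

S_1 ≈ 0.00786293

The integral term ∫_8^22 1/x^3 dx = 0.00677944.
Endpoint term: (f(8) + f(22))/2 = (0.00195312 + 9.39144e-05)/2 = 0.00102352.
Integral + boundary = 0.00780296.
Order-1 term: 1/12 · (-1.28065e-05 − (-0.000732422)) = 5.99679e-05.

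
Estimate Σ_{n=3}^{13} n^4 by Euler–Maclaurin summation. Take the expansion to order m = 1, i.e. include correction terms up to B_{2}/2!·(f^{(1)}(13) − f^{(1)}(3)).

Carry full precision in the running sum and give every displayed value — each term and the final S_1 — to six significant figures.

S_1 ≈ 89254.3

The integral term ∫_3^13 x^4 dx = 74210.0.
Boundary: ½(f(3) + f(13)) = ½(81.0000 + 28561.0) = 14321.0.
Integral + boundary = 88531.0.
k=1: B_{2}/(2)! × [f^{(1)}(13) − f^{(1)}(3)] = 1/12 × (8788.00 − 108.000) = 723.333.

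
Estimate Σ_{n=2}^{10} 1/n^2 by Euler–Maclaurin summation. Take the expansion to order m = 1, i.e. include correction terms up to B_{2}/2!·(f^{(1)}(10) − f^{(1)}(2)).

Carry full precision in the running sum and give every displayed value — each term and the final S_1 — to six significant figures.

S_1 ≈ 0.550667

The integral term ∫_2^10 1/x^2 dx = 0.400000.
Boundary: ½(f(2) + f(10)) = ½(0.250000 + 0.0100000) = 0.130000.
Running total after boundary: 0.530000.
k=1: B_{2}/(2)! × [f^{(1)}(10) − f^{(1)}(2)] = 1/12 × (-0.00200000 − (-0.250000)) = 0.0206667.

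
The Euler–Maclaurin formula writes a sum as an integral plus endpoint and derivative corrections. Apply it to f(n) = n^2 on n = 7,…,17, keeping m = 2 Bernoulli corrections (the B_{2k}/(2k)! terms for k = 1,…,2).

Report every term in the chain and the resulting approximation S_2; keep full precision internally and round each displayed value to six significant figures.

S_2 ≈ 1694.00

∫_7^17 x^2 dx evaluates to 1523.33.
Endpoint term: (f(7) + f(17))/2 = (49.0000 + 289.000)/2 = 169.000.
Running total after boundary: 1692.33.
Order-1 term: 1/12 · (34.0000 − 14.0000) = 1.66667.
After k=1: 1694.00.
Order-2 term: −1/720 · (0.00000 − 0.00000) = 0.00000.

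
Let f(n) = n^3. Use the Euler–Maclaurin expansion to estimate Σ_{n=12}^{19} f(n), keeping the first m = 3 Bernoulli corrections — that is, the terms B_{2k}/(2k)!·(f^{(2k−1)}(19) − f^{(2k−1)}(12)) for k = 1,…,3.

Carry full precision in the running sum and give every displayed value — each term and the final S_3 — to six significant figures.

S_3 ≈ 31744.0

The integral term ∫_12^19 x^3 dx = 27396.2.
½[f(12) + f(19)] = ½[1728.00 + 6859.00] = 4293.50.
Running total after boundary: 31689.8.
Order-1 term: 1/12 · (1083.00 − 432.000) = 54.2500.
After k=1: 31744.0.
Order-2 term: −1/720 · (6.00000 − 6.00000) = 0.00000.
After k=2: 31744.0.
Order-3 term: 1/30240 · (0.00000 − 0.00000) = 0.00000.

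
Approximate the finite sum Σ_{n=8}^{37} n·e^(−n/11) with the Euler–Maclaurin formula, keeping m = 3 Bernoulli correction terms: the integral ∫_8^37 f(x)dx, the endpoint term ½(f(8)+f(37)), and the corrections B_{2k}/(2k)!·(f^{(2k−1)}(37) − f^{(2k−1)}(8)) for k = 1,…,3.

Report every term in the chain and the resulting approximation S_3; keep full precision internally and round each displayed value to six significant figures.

S_3 ≈ 85.2758

Integral: ∫_8^37 x·e^(−x/11) dx = 82.7204.
½[f(8) + f(37)] = ½[3.86580 + 1.28054] = 2.57317.
So far: 85.2936.
Correction k=1: B_{2}/2! · (f^{(1)}(37) − f^{(1)}(8)) = 1/12 · (-0.0818035 − 0.131789) = -0.0177993.
After k=1: 85.2758.
Correction k=2: B_{4}/4! · (f^{(3)}(37) − f^{(3)}(8)) = −1/720 · (-0.000104010 − 0.00907635) = 1.27505e-05.
After k=2: 85.2758.
Correction k=3: B_{6}/6! · (f^{(5)}(37) − f^{(5)}(8)) = 1/30240 · (3.86812e-06 − 0.000141021) = -4.53548e-09.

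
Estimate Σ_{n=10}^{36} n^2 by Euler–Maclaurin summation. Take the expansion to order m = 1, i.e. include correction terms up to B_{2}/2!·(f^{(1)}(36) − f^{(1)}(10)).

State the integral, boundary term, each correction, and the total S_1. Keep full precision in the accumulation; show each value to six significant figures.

S_1 ≈ 15921.0

The integral term ∫_10^36 x^2 dx = 15218.7.
Endpoint term: (f(10) + f(36))/2 = (100.000 + 1296.00)/2 = 698.000.
So far: 15916.7.
k=1: B_{2}/(2)! × [f^{(1)}(36) − f^{(1)}(10)] = 1/12 × (72.0000 − 20.0000) = 4.33333.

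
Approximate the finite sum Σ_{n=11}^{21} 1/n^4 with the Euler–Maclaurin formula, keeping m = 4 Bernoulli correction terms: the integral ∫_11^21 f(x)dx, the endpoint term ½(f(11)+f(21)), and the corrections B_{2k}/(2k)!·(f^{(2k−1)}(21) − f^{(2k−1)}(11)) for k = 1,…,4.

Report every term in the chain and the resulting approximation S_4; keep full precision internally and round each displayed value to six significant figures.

S_4 ≈ 0.000253146

Integral: ∫_11^21 1/x^4 dx = 0.000214445.
½[f(11) + f(21)] = ½[6.83013e-05 + 5.14189e-06] = 3.67216e-05.
Running total after boundary: 0.000251167.
Order-1 term: 1/12 · (-9.79408e-07 − (-2.48369e-05)) = 1.98812e-06.
After k=1: 0.000253155.
Order-2 term: −1/720 · (-6.66264e-08 − (-6.15790e-06)) = -8.46010e-09.
After k=2: 0.000253146.
Order-3 term: 1/30240 · (-8.46049e-09 − (-2.84994e-06)) = 9.39641e-11.
After k=3: 0.000253146.
Order-4 term: −1/1209600 · (-1.72663e-09 − (-2.11979e-06)) = -1.75104e-12.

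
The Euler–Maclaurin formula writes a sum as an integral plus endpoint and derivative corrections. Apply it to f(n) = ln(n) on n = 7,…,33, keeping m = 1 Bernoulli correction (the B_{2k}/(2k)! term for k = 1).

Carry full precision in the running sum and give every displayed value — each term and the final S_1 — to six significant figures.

∫_7^33 ln(x) dx evaluates to 75.7634.
Boundary: ½(f(7) + f(33)) = ½(1.94591 + 3.49651) = 2.72121.
Integral + boundary = 78.4846.
Order-1 term: 1/12 · (0.0303030 − 0.142857) = -0.00937951.

S_1 ≈ 78.4752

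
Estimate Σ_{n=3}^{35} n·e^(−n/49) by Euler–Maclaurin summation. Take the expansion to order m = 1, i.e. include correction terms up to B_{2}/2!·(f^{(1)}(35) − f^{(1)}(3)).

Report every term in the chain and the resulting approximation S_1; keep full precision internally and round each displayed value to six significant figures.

Integral: ∫_3^35 x·e^(−x/49) dx = 381.726.
Endpoint term: (f(3) + f(35))/2 = (2.82184 + 17.1340)/2 = 9.97790.
So far: 391.704.
Correction k=1: B_{2}/2! · (f^{(1)}(35) − f^{(1)}(3)) = 1/12 · (0.139869 − 0.883024) = -0.0619295.

S_1 ≈ 391.642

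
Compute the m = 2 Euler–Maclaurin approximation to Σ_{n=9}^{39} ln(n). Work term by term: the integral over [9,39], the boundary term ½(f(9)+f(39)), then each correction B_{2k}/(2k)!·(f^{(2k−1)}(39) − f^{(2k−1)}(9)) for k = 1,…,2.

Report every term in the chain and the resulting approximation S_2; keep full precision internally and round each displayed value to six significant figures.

The integral term ∫_9^39 ln(x) dx = 93.1039.
Endpoint term: (f(9) + f(39))/2 = (2.19722 + 3.66356)/2 = 2.93039.
Integral + boundary = 96.0343.
Order-1 term: 1/12 · (0.0256410 − 0.111111) = -0.00712251.
Running total after k=1: 96.0272.
Order-2 term: −1/720 · (3.37160e-05 − 0.00274348) = 3.76357e-06.

S_2 ≈ 96.0272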